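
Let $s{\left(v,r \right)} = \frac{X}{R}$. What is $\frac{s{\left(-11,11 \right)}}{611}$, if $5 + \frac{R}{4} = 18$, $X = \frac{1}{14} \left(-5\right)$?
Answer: $- \frac{5}{444808} \approx -1.1241 \cdot 10^{-5}$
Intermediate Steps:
$X = - \frac{5}{14}$ ($X = \frac{1}{14} \left(-5\right) = - \frac{5}{14} \approx -0.35714$)
$R = 52$ ($R = -20 + 4 \cdot 18 = -20 + 72 = 52$)
$s{\left(v,r \right)} = - \frac{5}{728}$ ($s{\left(v,r \right)} = - \frac{5}{14 \cdot 52} = \left(- \frac{5}{14}\right) \frac{1}{52} = - \frac{5}{728}$)
$\frac{s{\left(-11,11 \right)}}{611} = - \frac{5}{728 \cdot 611} = \left(- \frac{5}{728}\right) \frac{1}{611} = - \frac{5}{444808}$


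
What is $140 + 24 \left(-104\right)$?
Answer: $-2356$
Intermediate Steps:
$140 + 24 \left(-104\right) = 140 - 2496 = -2356$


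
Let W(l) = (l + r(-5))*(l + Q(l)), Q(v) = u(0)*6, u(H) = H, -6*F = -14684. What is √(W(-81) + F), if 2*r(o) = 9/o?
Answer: √8173110/30 ≈ 95.296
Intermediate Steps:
F = 7342/3 (F = -⅙*(-14684) = 7342/3 ≈ 2447.3)
r(o) = 9/(2*o) (r(o) = (9/o)/2 = 9/(2*o))
Q(v) = 0 (Q(v) = 0*6 = 0)
W(l) = l*(-9/10 + l) (W(l) = (l + (9/2)/(-5))*(l + 0) = (l + (9/2)*(-⅕))*l = (l - 9/10)*l = (-9/10 + l)*l = l*(-9/10 + l))
√(W(-81) + F) = √((⅒)*(-81)*(-9 + 10*(-81)) + 7342/3) = √((⅒)*(-81)*(-9 - 810) + 7342/3) = √((⅒)*(-81)*(-819) + 7342/3) = √(66339/10 + 7342/3) = √(272437/30) = √8173110/30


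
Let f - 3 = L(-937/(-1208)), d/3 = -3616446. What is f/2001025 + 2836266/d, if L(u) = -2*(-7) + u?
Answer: -1142616258787721/4370905709718600 ≈ -0.26141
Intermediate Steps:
d = -10849338 (d = 3*(-3616446) = -10849338)
L(u) = 14 + u
f = 21473/1208 (f = 3 + (14 - 937/(-1208)) = 3 + (14 - 937*(-1/1208)) = 3 + (14 + 937/1208) = 3 + 17849/1208 = 21473/1208 ≈ 17.776)
f/2001025 + 2836266/d = (21473/1208)/2001025 + 2836266/(-10849338) = (21473/1208)*(1/2001025) + 2836266*(-1/10849338) = 21473/2417238200 - 472711/1808223 = -1142616258787721/4370905709718600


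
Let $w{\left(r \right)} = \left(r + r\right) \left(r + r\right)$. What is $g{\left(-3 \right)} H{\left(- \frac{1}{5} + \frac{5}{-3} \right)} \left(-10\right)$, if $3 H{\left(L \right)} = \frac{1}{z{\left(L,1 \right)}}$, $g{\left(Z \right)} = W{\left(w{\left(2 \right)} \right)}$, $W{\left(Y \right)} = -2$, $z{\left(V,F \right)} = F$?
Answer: $\frac{20}{3} \approx 6.6667$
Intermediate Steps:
$w{\left(r \right)} = 4 r^{2}$ ($w{\left(r \right)} = 2 r 2 r = 4 r^{2}$)
$g{\left(Z \right)} = -2$
$H{\left(L \right)} = \frac{1}{3}$ ($H{\left(L \right)} = \frac{1}{3 \cdot 1} = \frac{1}{3} \cdot 1 = \frac{1}{3}$)
$g{\left(-3 \right)} H{\left(- \frac{1}{5} + \frac{5}{-3} \right)} \left(-10\right) = \left(-2\right) \frac{1}{3} \left(-10\right) = \left(- \frac{2}{3}\right) \left(-10\right) = \frac{20}{3}$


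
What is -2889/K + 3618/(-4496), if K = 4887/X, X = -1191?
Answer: 286150947/406888 ≈ 703.27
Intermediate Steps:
K = -1629/397 (K = 4887/(-1191) = 4887*(-1/1191) = -1629/397 ≈ -4.1033)
-2889/K + 3618/(-4496) = -2889/(-1629/397) + 3618/(-4496) = -2889*(-397/1629) + 3618*(-1/4496) = 127437/181 - 1809/2248 = 286150947/406888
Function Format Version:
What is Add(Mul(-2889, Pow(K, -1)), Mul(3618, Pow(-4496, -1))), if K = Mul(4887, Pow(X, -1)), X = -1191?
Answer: Rational(286150947, 406888) ≈ 703.27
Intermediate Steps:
K = Rational(-1629, 397) (K = Mul(4887, Pow(-1191, -1)) = Mul(4887, Rational(-1, 1191)) = Rational(-1629, 397) ≈ -4.1033)
Add(Mul(-2889, Pow(K, -1)), Mul(3618, Pow(-4496, -1))) = Add(Mul(-2889, Pow(Rational(-1629, 397), -1)), Mul(3618, Pow(-4496, -1))) = Add(Mul(-2889, Rational(-397, 1629)), Mul(3618, Rational(-1, 4496))) = Add(Rational(127437, 181), Rational(-1809, 2248)) = Rational(286150947, 406888)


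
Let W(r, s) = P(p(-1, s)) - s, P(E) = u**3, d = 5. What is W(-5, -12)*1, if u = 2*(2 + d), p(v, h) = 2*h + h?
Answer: 2756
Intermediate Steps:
p(v, h) = 3*h
u = 14 (u = 2*(2 + 5) = 2*7 = 14)
P(E) = 2744 (P(E) = 14**3 = 2744)
W(r, s) = 2744 - s
W(-5, -12)*1 = (2744 - 1*(-12))*1 = (2744 + 12)*1 = 2756*1 = 2756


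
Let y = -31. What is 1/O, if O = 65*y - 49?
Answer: -1/2064 ≈ -0.00048450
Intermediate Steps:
O = -2064 (O = 65*(-31) - 49 = -2015 - 49 = -2064)
1/O = 1/(-2064) = -1/2064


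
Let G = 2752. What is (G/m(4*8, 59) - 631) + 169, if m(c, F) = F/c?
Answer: 60806/59 ≈ 1030.6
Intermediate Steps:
(G/m(4*8, 59) - 631) + 169 = (2752/((59/((4*8)))) - 631) + 169 = (2752/((59/32)) - 631) + 169 = (2752/((59*(1/32))) - 631) + 169 = (2752/(59/32) - 631) + 169 = (2752*(32/59) - 631) + 169 = (88064/59 - 631) + 169 = 50835/59 + 169 = 60806/59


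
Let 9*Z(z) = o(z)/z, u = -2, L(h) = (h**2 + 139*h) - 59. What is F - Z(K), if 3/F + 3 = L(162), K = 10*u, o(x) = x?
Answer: -48673/438300 ≈ -0.11105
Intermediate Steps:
L(h) = -59 + h**2 + 139*h
K = -20 (K = 10*(-2) = -20)
F = 3/48700 (F = 3/(-3 + (-59 + 162**2 + 139*162)) = 3/(-3 + (-59 + 26244 + 22518)) = 3/(-3 + 48703) = 3/48700 ≈ 6.1602e-5)
Z(z) = 1/9 (Z(z) = (z/z)/9 = (1/9)*1 = 1/9)
F - Z(K) = 3/48700 - 1*1/9 = 3/48700 - 1/9 = -48673/438300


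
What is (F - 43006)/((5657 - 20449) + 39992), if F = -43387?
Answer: -86393/25200 ≈ -3.4283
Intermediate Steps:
(F - 43006)/((5657 - 20449) + 39992) = (-43387 - 43006)/((5657 - 20449) + 39992) = -86393/(-14792 + 39992) = -86393/25200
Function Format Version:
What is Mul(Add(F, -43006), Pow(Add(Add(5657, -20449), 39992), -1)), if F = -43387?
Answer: Rational(-86393, 25200) ≈ -3.4283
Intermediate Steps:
Mul(Add(F, -43006), Pow(Add(Add(5657, -20449), 39992), -1)) = Mul(Add(-43387, -43006), Pow(Add(Add(5657, -20449), 39992), -1)) = Mul(-86393, Pow(Add(-14792, 39992), -1)) = Mul(-86393, Pow(25200, -1)) = Mul(-86393, Rational(1, 25200)) = Rational(-86393, 25200)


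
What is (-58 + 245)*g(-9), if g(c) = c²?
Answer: 15147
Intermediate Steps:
(-58 + 245)*g(-9) = (-58 + 245)*(-9)² = 187*81 = 15147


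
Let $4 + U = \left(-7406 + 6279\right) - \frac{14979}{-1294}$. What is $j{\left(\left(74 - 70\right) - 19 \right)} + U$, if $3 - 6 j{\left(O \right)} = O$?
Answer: $- \frac{1444653}{1294} \approx -1116.4$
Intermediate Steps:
$j{\left(O \right)} = \frac{1}{2} - \frac{O}{6}$
$U = - \frac{1448535}{1294}$ ($U = -4 + \left(\left(-7406 + 6279\right) - \frac{14979}{-1294}\right) = -4 - \frac{1443359}{1294} = - \frac{1448535}{1294} \approx -1119.4$)
$j{\left(\left(74 - 70\right) - 19 \right)} + U = \left(\frac{1}{2} - \frac{\left(74 - 70\right) - 19}{6}\right) - \frac{1448535}{1294} = \left(\frac{1}{2} - \frac{4 - 19}{6}\right) - \frac{1448535}{1294} = \left(\frac{1}{2} - - \frac{5}{2}\right) - \frac{1448535}{1294} = \left(\frac{1}{2} + \frac{5}{2}\right) - \frac{1448535}{1294} = 3 - \frac{1448535}{1294} = - \frac{1444653}{1294}$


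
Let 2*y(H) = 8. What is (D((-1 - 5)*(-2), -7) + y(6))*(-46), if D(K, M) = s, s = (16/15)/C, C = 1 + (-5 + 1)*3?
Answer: -29624/165 ≈ -179.54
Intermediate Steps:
C = -11 (C = 1 - 4*3 = 1 - 12 = -11)
s = -16/165 (s = (16/15)/(-11) = (16*(1/15))*(-1/11) = (16/15)*(-1/11) = -16/165 ≈ -0.096970)
D(K, M) = -16/165
y(H) = 4 (y(H) = (½)*8 = 4)
(D((-1 - 5)*(-2), -7) + y(6))*(-46) = (-16/165 + 4)*(-46) = (644/165)*(-46) = -29624/165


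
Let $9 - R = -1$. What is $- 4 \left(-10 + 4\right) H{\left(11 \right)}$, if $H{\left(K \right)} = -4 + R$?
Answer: $144$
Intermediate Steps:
$R = 10$ ($R = 9 - -1 = 9 + 1 = 10$)
$H{\left(K \right)} = 6$ ($H{\left(K \right)} = -4 + 10 = 6$)
$- 4 \left(-10 + 4\right) H{\left(11 \right)} = - 4 \left(-10 + 4\right) 6 = \left(-4\right) \left(-6\right) 6 = 24 \cdot 6 = 144$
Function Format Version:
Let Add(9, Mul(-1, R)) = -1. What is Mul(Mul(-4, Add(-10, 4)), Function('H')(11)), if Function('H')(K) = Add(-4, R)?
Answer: 144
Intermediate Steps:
R = 10 (R = Add(9, Mul(-1, -1)) = Add(9, 1) = 10)
Function('H')(K) = 6 (Function('H')(K) = Add(-4, 10) = 6)
Mul(Mul(-4, Add(-10, 4)), Function('H')(11)) = Mul(Mul(-4, Add(-10, 4)), 6) = Mul(Mul(-4, -6), 6) = Mul(24, 6) = 144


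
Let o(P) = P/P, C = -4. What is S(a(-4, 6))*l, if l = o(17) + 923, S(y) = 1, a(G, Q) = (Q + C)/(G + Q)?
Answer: 924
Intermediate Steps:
a(G, Q) = (-4 + Q)/(G + Q) (a(G, Q) = (Q - 4)/(G + Q) = (-4 + Q)/(G + Q))
o(P) = 1
l = 924 (l = 1 + 923 = 924)
S(a(-4, 6))*l = 1*924 = 924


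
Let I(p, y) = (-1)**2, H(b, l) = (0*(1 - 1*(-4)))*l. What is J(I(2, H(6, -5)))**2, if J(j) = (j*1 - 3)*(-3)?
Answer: 36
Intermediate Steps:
H(b, l) = 0 (H(b, l) = (0*(1 + 4))*l = (0*5)*l = 0*l = 0)
I(p, y) = 1
J(j) = 9 - 3*j (J(j) = (j - 3)*(-3) = (-3 + j)*(-3) = 9 - 3*j)
J(I(2, H(6, -5)))**2 = (9 - 3*1)**2 = (9 - 3)**2 = 6**2 = 36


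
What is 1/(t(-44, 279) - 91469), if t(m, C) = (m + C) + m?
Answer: -1/91278 ≈ -1.0956e-5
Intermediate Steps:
t(m, C) = C + 2*m (t(m, C) = (C + m) + m = C + 2*m)
1/(t(-44, 279) - 91469) = 1/((279 + 2*(-44)) - 91469) = 1/((279 - 88) - 91469) = 1/(191 - 91469) = 1/(-91278) = -1/91278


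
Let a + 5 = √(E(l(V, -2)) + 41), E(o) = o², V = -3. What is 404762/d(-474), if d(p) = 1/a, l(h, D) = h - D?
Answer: -2023810 + 404762*√42 ≈ 5.9935e+5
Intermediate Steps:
a = -5 + √42 (a = -5 + √((-3 - 1*(-2))² + 41) = -5 + √((-3 + 2)² + 41) = -5 + √((-1)² + 41) = -5 + √(1 + 41) = -5 + √42 ≈ 1.4807)
d(p) = 1/(-5 + √42)
404762/d(-474) = 404762/(5/17 + √42/17)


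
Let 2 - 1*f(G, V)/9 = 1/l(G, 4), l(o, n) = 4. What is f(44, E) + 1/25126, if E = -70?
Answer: 791471/50252 ≈ 15.750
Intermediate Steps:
f(G, V) = 63/4 (f(G, V) = 18 - 9/4 = 63/4)
f(44, E) + 1/25126 = 63/4 + 1/25126 = 791471/50252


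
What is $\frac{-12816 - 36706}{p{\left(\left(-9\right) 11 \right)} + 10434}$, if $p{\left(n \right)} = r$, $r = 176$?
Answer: $- \frac{24761}{5305} \approx -4.6675$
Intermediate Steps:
$p{\left(n \right)} = 176$
$\frac{-12816 - 36706}{p{\left(\left(-9\right) 11 \right)} + 10434} = \frac{-12816 - 36706}{176 + 10434} = - \frac{49522}{10610} = \left(-49522\right) \frac{1}{10610} = - \frac{24761}{5305}$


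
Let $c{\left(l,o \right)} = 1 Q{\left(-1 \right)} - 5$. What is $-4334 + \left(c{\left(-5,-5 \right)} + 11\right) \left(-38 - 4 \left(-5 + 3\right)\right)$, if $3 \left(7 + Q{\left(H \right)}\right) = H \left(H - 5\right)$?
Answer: $-4364$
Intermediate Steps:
$Q{\left(H \right)} = -7 + \frac{H \left(-5 + H\right)}{3}$ ($Q{\left(H \right)} = -7 + \frac{H \left(H - 5\right)}{3} = -7 + \frac{H \left(-5 + H\right)}{3}$)
$c{\left(l,o \right)} = -10$ ($c{\left(l,o \right)} = 1 \left(-7 - - \frac{5}{3} + \frac{\left(-1\right)^{2}}{3}\right) - 5 = 1 \left(-7 + \frac{5}{3} + \frac{1}{3} \cdot 1\right) - 5 = 1 \left(-7 + \frac{5}{3} + \frac{1}{3}\right) - 5 = 1 \left(-5\right) - 5 = -5 - 5 = -10$)
$-4334 + \left(c{\left(-5,-5 \right)} + 11\right) \left(-38 - 4 \left(-5 + 3\right)\right) = -4334 + \left(-10 + 11\right) \left(-38 - 4 \left(-5 + 3\right)\right) = -4334 + 1 \left(-38 - -8\right) = -4334 + 1 \left(-38 + 8\right) = -4334 + 1 \left(-30\right) = -4334 - 30 = -4364$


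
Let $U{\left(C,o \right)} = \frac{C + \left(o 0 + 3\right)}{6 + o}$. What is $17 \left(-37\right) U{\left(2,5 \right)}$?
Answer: $- \frac{3145}{11} \approx -285.91$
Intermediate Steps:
$U{\left(C,o \right)} = \frac{3 + C}{6 + o}$ ($U{\left(C,o \right)} = \frac{C + \left(0 + 3\right)}{6 + o} = \frac{C + 3}{6 + o} = \frac{3 + C}{6 + o}$)
$17 \left(-37\right) U{\left(2,5 \right)} = 17 \left(-37\right) \frac{3 + 2}{6 + 5} = - 629 \cdot \frac{1}{11} \cdot 5 = \left(-629\right) \frac{5}{11} = - \frac{3145}{11}$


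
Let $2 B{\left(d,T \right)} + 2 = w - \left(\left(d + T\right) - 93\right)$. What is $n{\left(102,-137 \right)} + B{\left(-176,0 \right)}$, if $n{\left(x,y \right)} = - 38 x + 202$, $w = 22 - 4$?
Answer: $- \frac{7063}{2} \approx -3531.5$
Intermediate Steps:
$w = 18$
$n{\left(x,y \right)} = 202 - 38 x$
$B{\left(d,T \right)} = \frac{109}{2} - \frac{T}{2} - \frac{d}{2}$ ($B{\left(d,T \right)} = -1 + \frac{18 - \left(\left(d + T\right) - 93\right)}{2} = -1 + \frac{18 - \left(\left(T + d\right) - 93\right)}{2} = -1 + \frac{18 - \left(-93 + T + d\right)}{2} = -1 + \frac{111 - T - d}{2} = -1 - \left(- \frac{111}{2} + \frac{T}{2} + \frac{d}{2}\right) = \frac{109}{2} - \frac{T}{2} - \frac{d}{2}$)
$n{\left(102,-137 \right)} + B{\left(-176,0 \right)} = \left(202 - 3876\right) - - \frac{285}{2} = \left(202 - 3876\right) + \left(\frac{109}{2} + 0 + 88\right) = -3674 + \frac{285}{2} = - \frac{7063}{2}$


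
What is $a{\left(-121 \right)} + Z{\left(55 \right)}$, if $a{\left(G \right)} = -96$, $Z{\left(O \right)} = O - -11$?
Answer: $-30$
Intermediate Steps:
$Z{\left(O \right)} = 11 + O$ ($Z{\left(O \right)} = O + 11 = 11 + O$)
$a{\left(-121 \right)} + Z{\left(55 \right)} = -96 + \left(11 + 55\right) = -96 + 66 = -30$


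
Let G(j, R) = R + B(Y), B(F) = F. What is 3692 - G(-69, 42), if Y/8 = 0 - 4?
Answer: 3682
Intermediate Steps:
Y = -32 (Y = 8*(0 - 4) = 8*(-4) = -32)
G(j, R) = -32 + R (G(j, R) = R - 32 = -32 + R)
3692 - G(-69, 42) = 3692 - (-32 + 42) = 3692 - 1*10 = 3692 - 10 = 3682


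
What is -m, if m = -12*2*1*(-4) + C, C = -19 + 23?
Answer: -100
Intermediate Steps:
C = 4
m = 100 (m = -12*2*1*(-4) + 4 = -24*(-4) + 4 = -12*(-8) + 4 = 96 + 4 = 100)
-m = -1*100 = -100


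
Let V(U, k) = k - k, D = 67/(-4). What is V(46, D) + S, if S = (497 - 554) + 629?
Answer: 572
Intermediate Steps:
D = -67/4 (D = 67*(-1/4) = -67/4 ≈ -16.750)
S = 572 (S = -57 + 629 = 572)
V(U, k) = 0
V(46, D) + S = 0 + 572 = 572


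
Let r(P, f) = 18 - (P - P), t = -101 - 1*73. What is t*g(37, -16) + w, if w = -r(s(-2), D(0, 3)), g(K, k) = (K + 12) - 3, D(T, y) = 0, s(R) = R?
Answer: -8022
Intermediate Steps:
g(K, k) = 9 + K (g(K, k) = (12 + K) - 3 = 9 + K)
t = -174 (t = -101 - 73 = -174)
r(P, f) = 18 (r(P, f) = 18 - 1*0 = 18 + 0 = 18)
w = -18 (w = -1*18 = -18)
t*g(37, -16) + w = -174*(9 + 37) - 18 = -174*46 - 18 = -8004 - 18 = -8022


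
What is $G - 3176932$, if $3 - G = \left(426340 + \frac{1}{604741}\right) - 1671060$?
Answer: $- \frac{1168486002870}{604741} \approx -1.9322 \cdot 10^{6}$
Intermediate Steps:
$G = \frac{752735031742}{604741}$ ($G = 3 - \left(\left(426340 + \frac{1}{604741}\right) - 1671060\right) = 3 - \left(\frac{257825277941}{604741} - 1671060\right) = 3 - - \frac{752733217519}{604741} = 3 + \frac{752733217519}{604741} = \frac{752735031742}{604741} \approx 1.2447 \cdot 10^{6}$)
$G - 3176932 = \frac{752735031742}{604741} - 3176932 = - \frac{1168486002870}{604741}$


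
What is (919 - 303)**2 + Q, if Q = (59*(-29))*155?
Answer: 114251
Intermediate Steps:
Q = -265205 (Q = -1711*155 = -265205)
(919 - 303)**2 + Q = (919 - 303)**2 - 265205 = 616**2 - 265205 = 379456 - 265205 = 114251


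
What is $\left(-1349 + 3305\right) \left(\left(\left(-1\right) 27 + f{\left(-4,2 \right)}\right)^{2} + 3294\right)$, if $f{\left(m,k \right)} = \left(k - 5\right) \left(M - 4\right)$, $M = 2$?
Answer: $7305660$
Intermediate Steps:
$f{\left(m,k \right)} = 10 - 2 k$ ($f{\left(m,k \right)} = \left(k - 5\right) \left(2 - 4\right) = \left(-5 + k\right) \left(-2\right) = 10 - 2 k$)
$\left(-1349 + 3305\right) \left(\left(\left(-1\right) 27 + f{\left(-4,2 \right)}\right)^{2} + 3294\right) = \left(-1349 + 3305\right) \left(\left(\left(-1\right) 27 + \left(10 - 4\right)\right)^{2} + 3294\right) = 1956 \left(\left(-27 + \left(10 - 4\right)\right)^{2} + 3294\right) = 1956 \left(\left(-27 + 6\right)^{2} + 3294\right) = 1956 \left(\left(-21\right)^{2} + 3294\right) = 1956 \left(441 + 3294\right) = 1956 \cdot 3735 = 7305660$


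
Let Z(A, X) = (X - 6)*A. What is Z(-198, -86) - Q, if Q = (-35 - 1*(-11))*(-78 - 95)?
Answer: 14064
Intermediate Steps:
Z(A, X) = A*(-6 + X) (Z(A, X) = (-6 + X)*A = A*(-6 + X))
Q = 4152 (Q = (-35 + 11)*(-173) = -24*(-173) = 4152)
Z(-198, -86) - Q = -198*(-6 - 86) - 1*4152 = -198*(-92) - 4152 = 18216 - 4152 = 14064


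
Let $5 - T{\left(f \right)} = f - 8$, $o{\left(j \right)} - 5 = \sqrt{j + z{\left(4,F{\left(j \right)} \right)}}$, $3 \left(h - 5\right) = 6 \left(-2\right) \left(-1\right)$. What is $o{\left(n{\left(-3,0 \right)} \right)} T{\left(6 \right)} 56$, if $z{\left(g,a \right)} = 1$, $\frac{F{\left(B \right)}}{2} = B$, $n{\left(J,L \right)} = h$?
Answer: $1960 + 392 \sqrt{10} \approx 3199.6$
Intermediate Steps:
$h = 9$ ($h = 5 + \frac{6 \left(-2\right) \left(-1\right)}{3} = 5 + \frac{\left(-12\right) \left(-1\right)}{3} = 5 + \frac{1}{3} \cdot 12 = 5 + 4 = 9$)
$n{\left(J,L \right)} = 9$
$F{\left(B \right)} = 2 B$
$o{\left(j \right)} = 5 + \sqrt{1 + j}$ ($o{\left(j \right)} = 5 + \sqrt{j + 1} = 5 + \sqrt{1 + j}$)
$T{\left(f \right)} = 13 - f$ ($T{\left(f \right)} = 5 - \left(f - 8\right) = 5 - \left(-8 + f\right) = 13 - f$)
$o{\left(n{\left(-3,0 \right)} \right)} T{\left(6 \right)} 56 = \left(5 + \sqrt{1 + 9}\right) \left(13 - 6\right) 56 = \left(5 + \sqrt{10}\right) \left(13 - 6\right) 56 = \left(5 + \sqrt{10}\right) 7 \cdot 56 = \left(35 + 7 \sqrt{10}\right) 56 = 1960 + 392 \sqrt{10}$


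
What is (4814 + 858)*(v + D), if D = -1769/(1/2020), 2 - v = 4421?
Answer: -20293275928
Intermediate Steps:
v = -4419 (v = 2 - 1*4421 = 2 - 4421 = -4419)
D = -3573380 (D = -1769/1/2020 = -1769*2020 = -3573380)
(4814 + 858)*(v + D) = (4814 + 858)*(-4419 - 3573380) = 5672*(-3577799) = -20293275928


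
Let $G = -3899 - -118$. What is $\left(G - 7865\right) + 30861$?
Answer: $19215$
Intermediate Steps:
$G = -3781$ ($G = -3899 + 118 = -3781$)
$\left(G - 7865\right) + 30861 = \left(-3781 - 7865\right) + 30861 = -11646 + 30861 = 19215$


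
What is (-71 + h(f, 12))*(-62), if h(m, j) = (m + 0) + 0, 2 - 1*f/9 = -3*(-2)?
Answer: 6634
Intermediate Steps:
f = -36 (f = 18 - (-27)*(-2) = 18 - 9*6 = 18 - 54 = -36)
h(m, j) = m (h(m, j) = m + 0 = m)
(-71 + h(f, 12))*(-62) = (-71 - 36)*(-62) = -107*(-62) = 6634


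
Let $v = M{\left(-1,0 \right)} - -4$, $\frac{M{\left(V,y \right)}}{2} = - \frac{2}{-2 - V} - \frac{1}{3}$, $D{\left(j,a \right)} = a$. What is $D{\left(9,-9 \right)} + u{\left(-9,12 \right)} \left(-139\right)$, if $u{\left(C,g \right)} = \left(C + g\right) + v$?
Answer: $- \frac{4336}{3} \approx -1445.3$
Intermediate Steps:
$M{\left(V,y \right)} = - \frac{2}{3} - \frac{4}{-2 - V}$ ($M{\left(V,y \right)} = 2 \left(- \frac{2}{-2 - V} - \frac{1}{3}\right) = 2 \left(- \frac{1}{3} - \frac{2}{-2 - V}\right) = - \frac{2}{3} - \frac{4}{-2 - V}$)
$v = \frac{22}{3}$ ($v = \frac{2 \left(4 - -1\right)}{3 \left(2 - 1\right)} - -4 = \frac{2 \left(4 + 1\right)}{3 \cdot 1} + 4 = \frac{2}{3} \cdot 1 \cdot 5 + 4 = \frac{10}{3} + 4 = \frac{22}{3} \approx 7.3333$)
$u{\left(C,g \right)} = \frac{22}{3} + C + g$ ($u{\left(C,g \right)} = \left(C + g\right) + \frac{22}{3} = \frac{22}{3} + C + g$)
$D{\left(9,-9 \right)} + u{\left(-9,12 \right)} \left(-139\right) = -9 + \left(\frac{22}{3} - 9 + 12\right) \left(-139\right) = -9 + \frac{31}{3} \left(-139\right) = -9 - \frac{4309}{3} = - \frac{4336}{3}$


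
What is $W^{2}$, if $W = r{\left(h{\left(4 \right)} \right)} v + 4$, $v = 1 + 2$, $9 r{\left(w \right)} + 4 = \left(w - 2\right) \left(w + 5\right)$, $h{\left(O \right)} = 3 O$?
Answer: $\frac{31684}{9} \approx 3520.4$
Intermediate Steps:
$r{\left(w \right)} = - \frac{4}{9} + \frac{\left(-2 + w\right) \left(5 + w\right)}{9}$ ($r{\left(w \right)} = - \frac{4}{9} + \frac{\left(w - 2\right) \left(w + 5\right)}{9} = - \frac{4}{9} + \frac{\left(-2 + w\right) \left(5 + w\right)}{9}$)
$v = 3$
$W = \frac{178}{3}$ ($W = \left(- \frac{14}{9} + \frac{3 \cdot 4}{3} + \frac{\left(3 \cdot 4\right)^{2}}{9}\right) 3 + 4 = \left(- \frac{14}{9} + \frac{1}{3} \cdot 12 + \frac{12^{2}}{9}\right) 3 + 4 = \left(- \frac{14}{9} + 4 + \frac{1}{9} \cdot 144\right) 3 + 4 = \left(- \frac{14}{9} + 4 + 16\right) 3 + 4 = \frac{166}{9} \cdot 3 + 4 = \frac{166}{3} + 4 = \frac{178}{3} \approx 59.333$)
$W^{2} = \left(\frac{178}{3}\right)^{2} = \frac{31684}{9}$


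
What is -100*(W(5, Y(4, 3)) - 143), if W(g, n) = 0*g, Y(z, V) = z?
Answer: 14300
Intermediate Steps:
W(g, n) = 0
-100*(W(5, Y(4, 3)) - 143) = -100*(0 - 143) = -100*(-143) = 14300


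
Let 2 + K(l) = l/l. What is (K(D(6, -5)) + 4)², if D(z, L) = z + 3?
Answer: 9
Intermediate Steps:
D(z, L) = 3 + z
K(l) = -1 (K(l) = -2 + l/l = -2 + 1 = -1)
(K(D(6, -5)) + 4)² = (-1 + 4)² = 3² = 9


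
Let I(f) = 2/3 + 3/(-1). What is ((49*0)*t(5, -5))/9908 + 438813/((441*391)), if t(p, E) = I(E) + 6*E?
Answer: 48757/19159 ≈ 2.5449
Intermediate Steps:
I(f) = -7/3 (I(f) = 2*(⅓) + 3*(-1) = ⅔ - 3 = -7/3)
t(p, E) = -7/3 + 6*E
((49*0)*t(5, -5))/9908 + 438813/((441*391)) = ((49*0)*(-7/3 + 6*(-5)))/9908 + 438813/((441*391)) = (0*(-7/3 - 30))*(1/9908) + 438813/172431 = (0*(-97/3))*(1/9908) + 438813*(1/172431) = 0*(1/9908) + 48757/19159 = 0 + 48757/19159 = 48757/19159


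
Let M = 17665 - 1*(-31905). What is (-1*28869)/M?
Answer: -28869/49570 ≈ -0.58239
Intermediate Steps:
M = 49570 (M = 17665 + 31905 = 49570)
(-1*28869)/M = -1*28869/49570 = -28869*1/49570 = -28869/49570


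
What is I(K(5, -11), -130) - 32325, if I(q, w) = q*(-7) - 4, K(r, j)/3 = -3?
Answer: -32266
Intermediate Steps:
K(r, j) = -9 (K(r, j) = 3*(-3) = -9)
I(q, w) = -4 - 7*q (I(q, w) = -7*q - 4 = -4 - 7*q)
I(K(5, -11), -130) - 32325 = (-4 - 7*(-9)) - 32325 = (-4 + 63) - 32325 = 59 - 32325 = -32266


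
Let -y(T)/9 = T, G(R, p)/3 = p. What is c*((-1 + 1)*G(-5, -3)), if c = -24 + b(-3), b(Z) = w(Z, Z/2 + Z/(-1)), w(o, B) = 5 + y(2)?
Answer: 0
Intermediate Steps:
G(R, p) = 3*p
y(T) = -9*T
w(o, B) = -13 (w(o, B) = 5 - 9*2 = 5 - 18 = -13)
b(Z) = -13
c = -37 (c = -24 - 13 = -37)
c*((-1 + 1)*G(-5, -3)) = -37*(-1 + 1)*3*(-3) = -0*(-9) = -37*0 = 0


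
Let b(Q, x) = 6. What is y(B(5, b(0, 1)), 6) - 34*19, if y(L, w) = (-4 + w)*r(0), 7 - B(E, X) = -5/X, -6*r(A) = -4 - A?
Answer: -1934/3 ≈ -644.67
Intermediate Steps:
r(A) = ⅔ + A/6 (r(A) = -(-4 - A)/6 = ⅔ + A/6)
B(E, X) = 7 + 5/X (B(E, X) = 7 - (-1)*5/X = 7 - (-5)/X = 7 + 5/X)
y(L, w) = -8/3 + 2*w/3 (y(L, w) = (-4 + w)*(⅔ + (⅙)*0) = (-4 + w)*(⅔ + 0) = (-4 + w)*(⅔) = -8/3 + 2*w/3)
y(B(5, b(0, 1)), 6) - 34*19 = (-8/3 + (⅔)*6) - 34*19 = (-8/3 + 4) - 646 = 4/3 - 646 = -1934/3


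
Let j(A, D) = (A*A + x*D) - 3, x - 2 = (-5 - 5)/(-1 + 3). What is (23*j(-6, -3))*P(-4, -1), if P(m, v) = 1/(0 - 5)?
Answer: -966/5 ≈ -193.20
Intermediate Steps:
x = -3 (x = 2 + (-5 - 5)/(-1 + 3) = 2 - 10/2 = 2 - 10*1/2 = 2 - 5 = -3)
P(m, v) = -1/5 (P(m, v) = 1/(-5) = -1/5)
j(A, D) = -3 + A**2 - 3*D (j(A, D) = (A*A - 3*D) - 3 = (A**2 - 3*D) - 3 = -3 + A**2 - 3*D)
(23*j(-6, -3))*P(-4, -1) = (23*(-3 + (-6)**2 - 3*(-3)))*(-1/5) = (23*(-3 + 36 + 9))*(-1/5) = (23*42)*(-1/5) = 966*(-1/5) = -966/5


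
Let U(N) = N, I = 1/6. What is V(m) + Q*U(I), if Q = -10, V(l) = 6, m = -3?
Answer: 13/3 ≈ 4.3333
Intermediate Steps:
I = ⅙ (I = 1*(⅙) = ⅙ ≈ 0.16667)
V(m) + Q*U(I) = 6 - 10*⅙ = 6 - 5/3 = 13/3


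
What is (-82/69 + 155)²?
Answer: 112635769/4761 ≈ 23658.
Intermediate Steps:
(-82/69 + 155)² = (10613/69)² = 112635769/4761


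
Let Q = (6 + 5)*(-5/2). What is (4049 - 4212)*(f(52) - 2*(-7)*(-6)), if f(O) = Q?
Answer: 36349/2 ≈ 18175.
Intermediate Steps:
Q = -55/2 (Q = 11*(-5*½) = 11*(-5/2) = -55/2 ≈ -27.500)
f(O) = -55/2
(4049 - 4212)*(f(52) - 2*(-7)*(-6)) = (4049 - 4212)*(-55/2 - 2*(-7)*(-6)) = -163*(-55/2 + 14*(-6)) = -163*(-55/2 - 84) = -163*(-223/2) = 36349/2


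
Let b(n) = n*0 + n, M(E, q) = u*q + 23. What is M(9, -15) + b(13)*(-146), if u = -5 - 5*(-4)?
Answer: -2100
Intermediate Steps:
u = 15 (u = -5 + 20 = 15)
M(E, q) = 23 + 15*q (M(E, q) = 15*q + 23 = 23 + 15*q)
b(n) = n (b(n) = 0 + n = n)
M(9, -15) + b(13)*(-146) = (23 + 15*(-15)) + 13*(-146) = (23 - 225) - 1898 = -202 - 1898 = -2100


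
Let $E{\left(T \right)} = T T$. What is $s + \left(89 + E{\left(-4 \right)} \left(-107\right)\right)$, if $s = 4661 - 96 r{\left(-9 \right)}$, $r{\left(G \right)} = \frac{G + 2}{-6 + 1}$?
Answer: $\frac{14518}{5} \approx 2903.6$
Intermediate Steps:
$r{\left(G \right)} = - \frac{2}{5} - \frac{G}{5}$ ($r{\left(G \right)} = \frac{2 + G}{-5} = \left(2 + G\right) \left(- \frac{1}{5}\right) = - \frac{2}{5} - \frac{G}{5}$)
$E{\left(T \right)} = T^{2}$
$s = \frac{22633}{5}$ ($s = 4661 - 96 \left(- \frac{2}{5} - - \frac{9}{5}\right) = 4661 - 96 \left(- \frac{2}{5} + \frac{9}{5}\right) = 4661 - \frac{672}{5} = \frac{22633}{5} \approx 4526.6$)
$s + \left(89 + E{\left(-4 \right)} \left(-107\right)\right) = \frac{22633}{5} + \left(89 + \left(-4\right)^{2} \left(-107\right)\right) = \frac{22633}{5} + \left(89 + 16 \left(-107\right)\right) = \frac{22633}{5} + \left(89 - 1712\right) = \frac{22633}{5} - 1623 = \frac{14518}{5}$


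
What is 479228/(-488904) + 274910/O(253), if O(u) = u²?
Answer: 25932423397/7823564034 ≈ 3.3147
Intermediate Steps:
479228/(-488904) + 274910/O(253) = 479228/(-488904) + 274910/(253²) = 479228*(-1/488904) + 274910/64009 = -119807/122226 + 274910*(1/64009) = -119807/122226 + 274910/64009 = 25932423397/7823564034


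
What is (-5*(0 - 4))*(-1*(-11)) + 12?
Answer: 232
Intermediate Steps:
(-5*(0 - 4))*(-1*(-11)) + 12 = -5*(-4)*11 + 12 = 20*11 + 12 = 220 + 12 = 232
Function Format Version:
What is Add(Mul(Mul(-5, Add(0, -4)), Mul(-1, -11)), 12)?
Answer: 232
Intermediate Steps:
Add(Mul(Mul(-5, Add(0, -4)), Mul(-1, -11)), 12) = Add(Mul(Mul(-5, -4), 11), 12) = Add(Mul(20, 11), 12) = Add(220, 12) = 232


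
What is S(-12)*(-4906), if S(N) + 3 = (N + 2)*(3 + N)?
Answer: -426822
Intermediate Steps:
S(N) = -3 + (2 + N)*(3 + N) (S(N) = -3 + (N + 2)*(3 + N) = -3 + (2 + N)*(3 + N))
S(-12)*(-4906) = (3 + (-12)² + 5*(-12))*(-4906) = (3 + 144 - 60)*(-4906) = 87*(-4906) = -426822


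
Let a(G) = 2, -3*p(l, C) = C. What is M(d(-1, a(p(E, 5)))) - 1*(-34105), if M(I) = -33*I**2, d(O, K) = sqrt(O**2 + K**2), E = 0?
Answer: 33940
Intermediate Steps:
p(l, C) = -C/3
d(O, K) = sqrt(K**2 + O**2)
M(d(-1, a(p(E, 5)))) - 1*(-34105) = -33*(sqrt(2**2 + (-1)**2))**2 - 1*(-34105) = -33*(sqrt(4 + 1))**2 + 34105 = -33*(sqrt(5))**2 + 34105 = -33*5 + 34105 = -165 + 34105 = 33940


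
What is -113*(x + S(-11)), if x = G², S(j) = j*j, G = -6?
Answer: -17741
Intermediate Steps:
S(j) = j²
x = 36 (x = (-6)² = 36)
-113*(x + S(-11)) = -113*(36 + (-11)²) = -113*(36 + 121) = -113*157 = -17741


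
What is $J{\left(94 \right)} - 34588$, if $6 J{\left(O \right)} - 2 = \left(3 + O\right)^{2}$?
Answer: $- \frac{66039}{2} \approx -33020.0$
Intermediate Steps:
$J{\left(O \right)} = \frac{1}{3} + \frac{\left(3 + O\right)^{2}}{6}$
$J{\left(94 \right)} - 34588 = \left(\frac{1}{3} + \frac{\left(3 + 94\right)^{2}}{6}\right) - 34588 = \left(\frac{1}{3} + \frac{97^{2}}{6}\right) - 34588 = \left(\frac{1}{3} + \frac{1}{6} \cdot 9409\right) - 34588 = \left(\frac{1}{3} + \frac{9409}{6}\right) - 34588 = \frac{3137}{2} - 34588 = - \frac{66039}{2}$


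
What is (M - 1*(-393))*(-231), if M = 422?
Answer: -188265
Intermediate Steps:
(M - 1*(-393))*(-231) = (422 - 1*(-393))*(-231) = (422 + 393)*(-231) = 815*(-231) = -188265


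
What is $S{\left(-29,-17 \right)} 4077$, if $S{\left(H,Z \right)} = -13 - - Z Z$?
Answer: $1125252$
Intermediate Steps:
$S{\left(H,Z \right)} = -13 + Z^{2}$ ($S{\left(H,Z \right)} = -13 - - Z^{2} = -13 + Z^{2}$)
$S{\left(-29,-17 \right)} 4077 = \left(-13 + \left(-17\right)^{2}\right) 4077 = \left(-13 + 289\right) 4077 = 276 \cdot 4077 = 1125252$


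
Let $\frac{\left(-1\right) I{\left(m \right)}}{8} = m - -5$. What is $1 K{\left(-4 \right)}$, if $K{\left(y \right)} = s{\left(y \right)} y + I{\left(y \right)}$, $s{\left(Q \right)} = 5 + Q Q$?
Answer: $-92$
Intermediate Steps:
$s{\left(Q \right)} = 5 + Q^{2}$
$I{\left(m \right)} = -40 - 8 m$ ($I{\left(m \right)} = - 8 \left(m - -5\right) = - 8 \left(m + 5\right) = - 8 \left(5 + m\right) = -40 - 8 m$)
$K{\left(y \right)} = -40 - 8 y + y \left(5 + y^{2}\right)$ ($K{\left(y \right)} = \left(5 + y^{2}\right) y - \left(40 + 8 y\right) = y \left(5 + y^{2}\right) - \left(40 + 8 y\right) = -40 - 8 y + y \left(5 + y^{2}\right)$)
$1 K{\left(-4 \right)} = 1 \left(-40 + \left(-4\right)^{3} - -12\right) = 1 \left(-40 - 64 + 12\right) = 1 \left(-92\right) = -92$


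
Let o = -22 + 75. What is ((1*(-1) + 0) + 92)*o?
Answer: 4823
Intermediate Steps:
o = 53
((1*(-1) + 0) + 92)*o = ((1*(-1) + 0) + 92)*53 = ((-1 + 0) + 92)*53 = (-1 + 92)*53 = 91*53 = 4823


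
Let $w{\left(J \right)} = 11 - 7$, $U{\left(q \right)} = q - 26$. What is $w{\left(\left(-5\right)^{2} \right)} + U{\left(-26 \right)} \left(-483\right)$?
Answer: $25120$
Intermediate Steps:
$U{\left(q \right)} = -26 + q$
$w{\left(J \right)} = 4$ ($w{\left(J \right)} = 11 - 7 = 4$)
$w{\left(\left(-5\right)^{2} \right)} + U{\left(-26 \right)} \left(-483\right) = 4 + \left(-26 - 26\right) \left(-483\right) = 4 - -25116 = 4 + 25116 = 25120$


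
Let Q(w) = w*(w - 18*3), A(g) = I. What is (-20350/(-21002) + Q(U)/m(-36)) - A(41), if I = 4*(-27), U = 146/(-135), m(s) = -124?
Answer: 643641169511/5932802475 ≈ 108.49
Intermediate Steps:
U = -146/135 (U = 146*(-1/135) = -146/135 ≈ -1.0815)
I = -108
A(g) = -108
Q(w) = w*(-54 + w) (Q(w) = w*(w - 54) = w*(-54 + w))
(-20350/(-21002) + Q(U)/m(-36)) - A(41) = (-20350/(-21002) - 146*(-54 - 146/135)/135/(-124)) - 1*(-108) = (-20350*(-1/21002) - 146/135*(-7436/135)*(-1/124)) + 108 = (10175/10501 + (1085656/18225)*(-1/124)) + 108 = (10175/10501 - 271414/564975) + 108 = 2898502211/5932802475 + 108 = 643641169511/5932802475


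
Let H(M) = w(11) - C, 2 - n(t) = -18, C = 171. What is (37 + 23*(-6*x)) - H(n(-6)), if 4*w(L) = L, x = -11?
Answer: 6893/4 ≈ 1723.3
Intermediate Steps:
w(L) = L/4
n(t) = 20 (n(t) = 2 - 1*(-18) = 2 + 18 = 20)
H(M) = -673/4 (H(M) = (¼)*11 - 1*171 = 11/4 - 171 = -673/4)
(37 + 23*(-6*x)) - H(n(-6)) = (37 + 23*(-6*(-11))) - 1*(-673/4) = (37 + 23*66) + 673/4 = (37 + 1518) + 673/4 = 1555 + 673/4 = 6893/4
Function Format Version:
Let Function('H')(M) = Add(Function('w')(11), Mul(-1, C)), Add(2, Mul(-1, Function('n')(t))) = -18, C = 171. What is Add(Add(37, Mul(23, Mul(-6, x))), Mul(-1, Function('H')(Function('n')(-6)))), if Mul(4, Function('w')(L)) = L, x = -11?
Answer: Rational(6893, 4) ≈ 1723.3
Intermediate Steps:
Function('w')(L) = Mul(Rational(1, 4), L)
Function('n')(t) = 20 (Function('n')(t) = Add(2, Mul(-1, -18)) = Add(2, 18) = 20)
Function('H')(M) = Rational(-673, 4) (Function('H')(M) = Add(Mul(Rational(1, 4), 11), Mul(-1, 171)) = Add(Rational(11, 4), -171) = Rational(-673, 4))
Add(Add(37, Mul(23, Mul(-6, x))), Mul(-1, Function('H')(Function('n')(-6)))) = Add(Add(37, Mul(23, Mul(-6, -11))), Mul(-1, Rational(-673, 4))) = Add(Add(37, Mul(23, 66)), Rational(673, 4)) = Add(Add(37, 1518), Rational(673, 4)) = Add(1555, Rational(673, 4)) = Rational(6893, 4)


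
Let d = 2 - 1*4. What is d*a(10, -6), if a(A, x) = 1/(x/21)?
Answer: 7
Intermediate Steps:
d = -2 (d = 2 - 4 = -2)
a(A, x) = 21/x (a(A, x) = 1/(x*(1/21)) = 1/(x/21) = 21/x)
d*a(10, -6) = -42/(-6) = -42*(-1)/6 = -2*(-7/2) = 7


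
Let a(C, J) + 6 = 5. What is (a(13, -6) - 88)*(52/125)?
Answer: -4628/125 ≈ -37.024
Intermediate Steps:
a(C, J) = -1 (a(C, J) = -6 + 5 = -1)
(a(13, -6) - 88)*(52/125) = (-1 - 88)*(52/125) = -4628/125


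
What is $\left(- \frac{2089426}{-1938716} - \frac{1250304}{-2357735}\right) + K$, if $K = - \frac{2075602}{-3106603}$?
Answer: $\frac{16160993763907520121}{7100107866546110390} \approx 2.2762$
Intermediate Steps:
$K = \frac{2075602}{3106603}$ ($K = \left(-2075602\right) \left(- \frac{1}{3106603}\right) = \frac{2075602}{3106603} \approx 0.66813$)
$\left(- \frac{2089426}{-1938716} - \frac{1250304}{-2357735}\right) + K = \left(- \frac{2089426}{-1938716} - \frac{1250304}{-2357735}\right) + \frac{2075602}{3106603} = \left(\left(-2089426\right) \left(- \frac{1}{1938716}\right) - - \frac{1250304}{2357735}\right) + \frac{2075602}{3106603} = \left(\frac{1044713}{969358} + \frac{1250304}{2357735}\right) + \frac{2075602}{3106603} = \frac{3675148589887}{2285489284130} + \frac{2075602}{3106603} = \frac{16160993763907520121}{7100107866546110390}$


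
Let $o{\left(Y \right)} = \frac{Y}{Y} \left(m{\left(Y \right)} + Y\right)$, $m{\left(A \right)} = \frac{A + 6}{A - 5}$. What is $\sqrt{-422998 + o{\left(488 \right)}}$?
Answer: $\frac{2 i \sqrt{24641674197}}{483} \approx 650.01 i$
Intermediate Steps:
$m{\left(A \right)} = \frac{6 + A}{-5 + A}$
$o{\left(Y \right)} = Y + \frac{6 + Y}{-5 + Y}$ ($o{\left(Y \right)} = \frac{Y}{Y} \left(\frac{6 + Y}{-5 + Y} + Y\right) = 1 \left(Y + \frac{6 + Y}{-5 + Y}\right) = Y + \frac{6 + Y}{-5 + Y}$)
$\sqrt{-422998 + o{\left(488 \right)}} = \sqrt{-422998 + \frac{6 + 488 + 488 \left(-5 + 488\right)}{-5 + 488}} = \sqrt{-422998 + \frac{6 + 488 + 488 \cdot 483}{483}} = \sqrt{-422998 + \frac{6 + 488 + 235704}{483}} = \sqrt{-422998 + \frac{1}{483} \cdot 236198} = \sqrt{-422998 + \frac{236198}{483}} = \sqrt{- \frac{204071836}{483}} = \frac{2 i \sqrt{24641674197}}{483}$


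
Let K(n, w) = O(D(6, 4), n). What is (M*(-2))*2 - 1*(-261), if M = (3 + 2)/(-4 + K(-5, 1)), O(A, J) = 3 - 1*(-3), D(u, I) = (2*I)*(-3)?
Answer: 251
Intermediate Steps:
D(u, I) = -6*I
O(A, J) = 6 (O(A, J) = 3 + 3 = 6)
K(n, w) = 6
M = 5/2 (M = (3 + 2)/(-4 + 6) = 5/2 ≈ 2.5000)
(M*(-2))*2 - 1*(-261) = ((5/2)*(-2))*2 - 1*(-261) = -5*2 + 261 = -10 + 261 = 251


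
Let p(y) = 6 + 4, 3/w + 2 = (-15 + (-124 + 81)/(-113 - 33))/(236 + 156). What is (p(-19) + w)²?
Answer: 988859203396/13598125321 ≈ 72.720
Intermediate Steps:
w = -171696/116611 (w = 3/(-2 + (-15 + (-124 + 81)/(-113 - 33))/(236 + 156)) = 3/(-2 + (-15 - 43/(-146))/392) = 3/(-2 + (-15 - 43*(-1/146))*(1/392)) = 3/(-2 + (-15 + 43/146)*(1/392)) = 3/(-2 - 2147/146*1/392) = 3/(-2 - 2147/57232) = 3/(-116611/57232) = 3*(-57232/116611) = -171696/116611 ≈ -1.4724)
p(y) = 10
(p(-19) + w)² = (10 - 171696/116611)² = (994414/116611)² = 988859203396/13598125321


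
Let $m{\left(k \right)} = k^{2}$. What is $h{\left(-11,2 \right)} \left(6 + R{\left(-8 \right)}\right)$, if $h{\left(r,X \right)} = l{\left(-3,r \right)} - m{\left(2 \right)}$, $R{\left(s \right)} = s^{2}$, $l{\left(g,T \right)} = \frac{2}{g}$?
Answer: $- \frac{980}{3} \approx -326.67$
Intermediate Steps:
$h{\left(r,X \right)} = - \frac{14}{3}$ ($h{\left(r,X \right)} = \frac{2}{-3} - 2^{2} = 2 \left(- \frac{1}{3}\right) - 4 = - \frac{2}{3} - 4 = - \frac{14}{3}$)
$h{\left(-11,2 \right)} \left(6 + R{\left(-8 \right)}\right) = - \frac{14 \left(6 + \left(-8\right)^{2}\right)}{3} = - \frac{14 \left(6 + 64\right)}{3} = \left(- \frac{14}{3}\right) 70 = - \frac{980}{3}$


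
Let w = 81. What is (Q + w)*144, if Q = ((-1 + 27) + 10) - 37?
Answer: 11520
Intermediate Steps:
Q = -1 (Q = (26 + 10) - 37 = 36 - 37 = -1)
(Q + w)*144 = (-1 + 81)*144 = 80*144 = 11520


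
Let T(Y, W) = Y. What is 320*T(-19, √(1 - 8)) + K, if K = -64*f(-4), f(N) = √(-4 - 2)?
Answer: -6080 - 64*I*√6 ≈ -6080.0 - 156.77*I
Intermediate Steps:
f(N) = I*√6 (f(N) = √(-6) = I*√6)
K = -64*I*√6 ≈ -156.77*I
320*T(-19, √(1 - 8)) + K = 320*(-19) - 64*I*√6 = -6080 - 64*I*√6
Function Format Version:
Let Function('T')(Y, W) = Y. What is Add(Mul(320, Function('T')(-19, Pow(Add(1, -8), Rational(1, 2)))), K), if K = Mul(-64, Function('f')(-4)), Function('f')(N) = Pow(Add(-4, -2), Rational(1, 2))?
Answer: Add(-6080, Mul(-64, I, Pow(6, Rational(1, 2)))) ≈ Add(-6080.0, Mul(-156.77, I))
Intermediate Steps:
Function('f')(N) = Mul(I, Pow(6, Rational(1, 2))) (Function('f')(N) = Pow(-6, Rational(1, 2)) = Mul(I, Pow(6, Rational(1, 2))))
K = Mul(-64, I, Pow(6, Rational(1, 2))) (K = Mul(-64, Mul(I, Pow(6, Rational(1, 2)))) = Mul(-64, I, Pow(6, Rational(1, 2))) ≈ Mul(-156.77, I))
Add(Mul(320, Function('T')(-19, Pow(Add(1, -8), Rational(1, 2)))), K) = Add(Mul(320, -19), Mul(-64, I, Pow(6, Rational(1, 2)))) = Add(-6080, Mul(-64, I, Pow(6, Rational(1, 2))))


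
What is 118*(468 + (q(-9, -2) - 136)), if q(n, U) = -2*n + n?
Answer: 40238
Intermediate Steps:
q(n, U) = -n
118*(468 + (q(-9, -2) - 136)) = 118*(468 + (-1*(-9) - 136)) = 118*(468 + (9 - 136)) = 118*(468 - 127) = 118*341 = 40238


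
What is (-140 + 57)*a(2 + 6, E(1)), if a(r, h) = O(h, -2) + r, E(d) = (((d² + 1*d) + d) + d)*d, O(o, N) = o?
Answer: -996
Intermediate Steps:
E(d) = d*(d² + 3*d) (E(d) = (((d² + d) + d) + d)*d = (((d + d²) + d) + d)*d = ((d² + 2*d) + d)*d = (d² + 3*d)*d = d*(d² + 3*d))
a(r, h) = h + r
(-140 + 57)*a(2 + 6, E(1)) = (-140 + 57)*(1²*(3 + 1) + (2 + 6)) = -83*(1*4 + 8) = -83*(4 + 8) = -83*12 = -996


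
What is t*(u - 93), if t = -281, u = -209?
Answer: 84862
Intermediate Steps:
t*(u - 93) = -281*(-209 - 93) = -281*(-302) = 84862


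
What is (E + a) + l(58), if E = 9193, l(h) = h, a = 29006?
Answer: 38257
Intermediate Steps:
(E + a) + l(58) = (9193 + 29006) + 58 = 38199 + 58 = 38257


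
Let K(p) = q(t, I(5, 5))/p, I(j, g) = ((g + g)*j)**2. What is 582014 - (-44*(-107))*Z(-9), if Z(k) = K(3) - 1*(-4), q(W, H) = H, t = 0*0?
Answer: -10080454/3 ≈ -3.3602e+6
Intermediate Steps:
I(j, g) = 4*g**2*j**2 (I(j, g) = ((2*g)*j)**2 = (2*g*j)**2 = 4*g**2*j**2)
t = 0
K(p) = 2500/p (K(p) = (4*5**2*5**2)/p = (4*25*25)/p = 2500/p)
Z(k) = 2512/3 (Z(k) = 2500/3 - 1*(-4) = 2500*(1/3) + 4 = 2500/3 + 4 = 2512/3)
582014 - (-44*(-107))*Z(-9) = 582014 - (-44*(-107))*2512/3 = 582014 - 4708*2512/3 = 582014 - 1*11826496/3 = 582014 - 11826496/3 = -10080454/3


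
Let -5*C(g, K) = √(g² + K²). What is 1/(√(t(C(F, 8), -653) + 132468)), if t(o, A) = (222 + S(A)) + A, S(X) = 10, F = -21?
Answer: √132047/132047 ≈ 0.0027519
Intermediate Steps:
C(g, K) = -√(K² + g²)/5 (C(g, K) = -√(g² + K²)/5 = -√(K² + g²)/5)
t(o, A) = 232 + A (t(o, A) = (222 + 10) + A = 232 + A)
1/(√(t(C(F, 8), -653) + 132468)) = 1/(√((232 - 653) + 132468)) = 1/(√(-421 + 132468)) = 1/(√132047) = √132047/132047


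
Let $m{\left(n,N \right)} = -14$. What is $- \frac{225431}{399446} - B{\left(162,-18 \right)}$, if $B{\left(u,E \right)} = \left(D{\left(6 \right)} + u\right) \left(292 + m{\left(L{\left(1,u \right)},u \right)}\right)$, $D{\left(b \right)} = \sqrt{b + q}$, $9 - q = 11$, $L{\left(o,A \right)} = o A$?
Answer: $- \frac{18211767463}{399446} \approx -45593.0$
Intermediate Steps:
$L{\left(o,A \right)} = A o$
$q = -2$ ($q = 9 - 11 = -2$)
$D{\left(b \right)} = \sqrt{-2 + b}$ ($D{\left(b \right)} = \sqrt{b - 2} = \sqrt{-2 + b}$)
$B{\left(u,E \right)} = 556 + 278 u$ ($B{\left(u,E \right)} = \left(\sqrt{-2 + 6} + u\right) \left(292 - 14\right) = \left(\sqrt{4} + u\right) 278 = \left(2 + u\right) 278 = 556 + 278 u$)
$- \frac{225431}{399446} - B{\left(162,-18 \right)} = - \frac{225431}{399446} - \left(556 + 278 \cdot 162\right) = \left(-225431\right) \frac{1}{399446} - \left(556 + 45036\right) = - \frac{225431}{399446} - 45592 = - \frac{18211767463}{399446}$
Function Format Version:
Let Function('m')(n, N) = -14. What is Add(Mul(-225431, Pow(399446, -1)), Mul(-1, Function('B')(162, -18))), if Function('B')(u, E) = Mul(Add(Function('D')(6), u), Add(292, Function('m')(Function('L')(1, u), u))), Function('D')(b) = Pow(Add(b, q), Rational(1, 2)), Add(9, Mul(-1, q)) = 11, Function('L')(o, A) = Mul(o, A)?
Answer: Rational(-18211767463, 399446) ≈ -45593.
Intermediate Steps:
Function('L')(o, A) = Mul(A, o)
q = -2 (q = Add(9, Mul(-1, 11)) = Add(9, -11) = -2)
Function('D')(b) = Pow(Add(-2, b), Rational(1, 2)) (Function('D')(b) = Pow(Add(b, -2), Rational(1, 2)) = Pow(Add(-2, b), Rational(1, 2)))
Function('B')(u, E) = Add(556, Mul(278, u)) (Function('B')(u, E) = Mul(Add(Pow(Add(-2, 6), Rational(1, 2)), u), Add(292, -14)) = Mul(Add(Pow(4, Rational(1, 2)), u), 278) = Mul(Add(2, u), 278) = Add(556, Mul(278, u)))
Add(Mul(-225431, Pow(399446, -1)), Mul(-1, Function('B')(162, -18))) = Add(Mul(-225431, Pow(399446, -1)), Mul(-1, Add(556, Mul(278, 162)))) = Add(Mul(-225431, Rational(1, 399446)), Mul(-1, Add(556, 45036))) = Add(Rational(-225431, 399446), Mul(-1, 45592)) = Add(Rational(-225431, 399446), -45592) = Rational(-18211767463, 399446)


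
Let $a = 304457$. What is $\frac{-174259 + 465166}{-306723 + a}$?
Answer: $- \frac{290907}{2266} \approx -128.38$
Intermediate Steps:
$\frac{-174259 + 465166}{-306723 + a} = \frac{-174259 + 465166}{-306723 + 304457} = \frac{290907}{-2266} = 290907 \left(- \frac{1}{2266}\right) = - \frac{290907}{2266}$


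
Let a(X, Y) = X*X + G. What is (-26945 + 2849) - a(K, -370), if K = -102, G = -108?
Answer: -34392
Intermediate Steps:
a(X, Y) = -108 + X**2 (a(X, Y) = X*X - 108 = X**2 - 108 = -108 + X**2)
(-26945 + 2849) - a(K, -370) = (-26945 + 2849) - (-108 + (-102)**2) = -24096 - (-108 + 10404) = -24096 - 1*10296 = -24096 - 10296 = -34392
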